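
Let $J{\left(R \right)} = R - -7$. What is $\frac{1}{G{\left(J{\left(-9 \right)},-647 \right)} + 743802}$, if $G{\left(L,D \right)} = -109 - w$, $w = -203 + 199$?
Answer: $\frac{1}{743697} \approx 1.3446 \cdot 10^{-6}$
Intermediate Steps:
$J{\left(R \right)} = 7 + R$ ($J{\left(R \right)} = R + 7 = 7 + R$)
$w = -4$
$G{\left(L,D \right)} = -105$ ($G{\left(L,D \right)} = -109 - -4 = -109 + 4 = -105$)
$\frac{1}{G{\left(J{\left(-9 \right)},-647 \right)} + 743802} = \frac{1}{-105 + 743802} = \frac{1}{743697}$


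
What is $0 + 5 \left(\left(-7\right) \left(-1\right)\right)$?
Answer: $35$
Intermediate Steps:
$0 + 5 \left(\left(-7\right) \left(-1\right)\right) = 0 + 5 \cdot 7 = 0 + 35 = 35$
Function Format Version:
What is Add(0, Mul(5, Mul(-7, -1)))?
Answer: 35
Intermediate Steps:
Add(0, Mul(5, Mul(-7, -1))) = Add(0, Mul(5, 7)) = Add(0, 35) = 35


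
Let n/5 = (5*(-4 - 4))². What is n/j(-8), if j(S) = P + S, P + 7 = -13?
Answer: -2000/7 ≈ -285.71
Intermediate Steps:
P = -20 (P = -7 - 13 = -20)
j(S) = -20 + S
n = 8000 (n = 5*(5*(-4 - 4))² = 5*(5*(-8))² = 5*(-40)² = 5*1600 = 8000)
n/j(-8) = 8000/(-20 - 8) = 8000/(-28) = 8000*(-1/28) = -2000/7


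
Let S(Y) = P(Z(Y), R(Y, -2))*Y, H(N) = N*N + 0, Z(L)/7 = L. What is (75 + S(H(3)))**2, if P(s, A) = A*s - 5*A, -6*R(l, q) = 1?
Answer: 144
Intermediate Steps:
R(l, q) = -1/6 (R(l, q) = -1/6*1 = -1/6)
Z(L) = 7*L
H(N) = N**2 (H(N) = N**2 + 0 = N**2)
P(s, A) = -5*A + A*s
S(Y) = Y*(5/6 - 7*Y/6) (S(Y) = (-(-5 + 7*Y)/6)*Y = (5/6 - 7*Y/6)*Y = Y*(5/6 - 7*Y/6))
(75 + S(H(3)))**2 = (75 + (1/6)*3**2*(5 - 7*3**2))**2 = (75 + (1/6)*9*(5 - 7*9))**2 = (75 + (1/6)*9*(5 - 63))**2 = (75 + (1/6)*9*(-58))**2 = (75 - 87)**2 = (-12)**2 = 144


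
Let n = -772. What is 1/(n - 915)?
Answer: -1/1687 ≈ -0.00059277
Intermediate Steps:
1/(n - 915) = 1/(-772 - 915) = 1/(-1687) = -1/1687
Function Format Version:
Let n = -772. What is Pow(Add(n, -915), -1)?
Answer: Rational(-1, 1687) ≈ -0.00059277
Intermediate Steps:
Pow(Add(n, -915), -1) = Pow(Add(-772, -915), -1) = Pow(-1687, -1) = Rational(-1, 1687)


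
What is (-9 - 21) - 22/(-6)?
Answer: -79/3 ≈ -26.333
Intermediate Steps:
(-9 - 21) - 22/(-6) = -30 - 1/6*(-22) = -30 + 11/3 = -79/3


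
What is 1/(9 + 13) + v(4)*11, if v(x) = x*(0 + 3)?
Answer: 2905/22 ≈ 132.05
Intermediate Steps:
v(x) = 3*x (v(x) = x*3 = 3*x)
1/(9 + 13) + v(4)*11 = 1/(9 + 13) + (3*4)*11 = 1/22 + 12*11 = 1/22 + 132 = 2905/22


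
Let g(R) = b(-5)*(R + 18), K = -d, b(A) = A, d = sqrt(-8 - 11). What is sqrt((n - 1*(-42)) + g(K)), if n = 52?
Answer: sqrt(4 + 5*I*sqrt(19)) ≈ 3.6165 + 3.0132*I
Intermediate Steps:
d = I*sqrt(19) (d = sqrt(-19) = I*sqrt(19) ≈ 4.3589*I)
K = -I*sqrt(19) ≈ -4.3589*I
g(R) = -90 - 5*R (g(R) = -5*(R + 18) = -5*(18 + R) = -90 - 5*R)
sqrt((n - 1*(-42)) + g(K)) = sqrt((52 - 1*(-42)) + (-90 - (-5)*I*sqrt(19))) = sqrt((52 + 42) + (-90 + 5*I*sqrt(19))) = sqrt(94 + (-90 + 5*I*sqrt(19))) = sqrt(4 + 5*I*sqrt(19))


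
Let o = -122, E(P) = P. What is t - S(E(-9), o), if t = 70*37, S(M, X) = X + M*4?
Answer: 2748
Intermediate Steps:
S(M, X) = X + 4*M
t = 2590
t - S(E(-9), o) = 2590 - (-122 + 4*(-9)) = 2590 - (-122 - 36) = 2590 - 1*(-158) = 2590 + 158 = 2748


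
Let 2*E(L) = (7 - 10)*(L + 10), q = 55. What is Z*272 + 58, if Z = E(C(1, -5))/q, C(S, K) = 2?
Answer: -1706/55 ≈ -31.018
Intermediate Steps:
E(L) = -15 - 3*L/2 (E(L) = ((7 - 10)*(L + 10))/2 = (-3*(10 + L))/2 = (-30 - 3*L)/2 = -15 - 3*L/2)
Z = -18/55 (Z = (-15 - 3/2*2)/55 = (-15 - 3)*(1/55) = -18*1/55 = -18/55 ≈ -0.32727)
Z*272 + 58 = -18/55*272 + 58 = -4896/55 + 58 = -1706/55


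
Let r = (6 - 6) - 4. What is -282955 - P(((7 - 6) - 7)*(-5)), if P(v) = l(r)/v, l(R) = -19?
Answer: -8488631/30 ≈ -2.8295e+5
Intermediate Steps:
r = -4 (r = 0 - 4 = -4)
P(v) = -19/v
-282955 - P(((7 - 6) - 7)*(-5)) = -282955 - (-19)/(((7 - 6) - 7)*(-5)) = -282955 - (-19)/((1 - 7)*(-5)) = -282955 - (-19)/((-6*(-5))) = -282955 - (-19)/30 = -282955 - 1*(-19/30) = -282955 + 19/30 = -8488631/30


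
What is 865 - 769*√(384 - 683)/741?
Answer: 865 - 769*I*√299/741 ≈ 865.0 - 17.945*I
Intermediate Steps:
865 - 769*√(384 - 683)/741 = 865 - 769*√(-299)/741 = 865 - 769*I*√299/741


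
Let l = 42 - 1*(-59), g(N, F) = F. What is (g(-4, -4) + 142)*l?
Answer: 13938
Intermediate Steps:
l = 101 (l = 42 + 59 = 101)
(g(-4, -4) + 142)*l = (-4 + 142)*101 = 138*101 = 13938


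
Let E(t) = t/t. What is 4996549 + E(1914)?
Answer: 4996550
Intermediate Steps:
E(t) = 1
4996549 + E(1914) = 4996549 + 1 = 4996550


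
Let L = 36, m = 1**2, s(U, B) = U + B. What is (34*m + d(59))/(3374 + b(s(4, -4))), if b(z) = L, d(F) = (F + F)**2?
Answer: 6979/1705 ≈ 4.0933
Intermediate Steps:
s(U, B) = B + U
d(F) = 4*F**2 (d(F) = (2*F)**2 = 4*F**2)
m = 1
b(z) = 36
(34*m + d(59))/(3374 + b(s(4, -4))) = (34*1 + 4*59**2)/(3374 + 36) = (34 + 4*3481)/3410 = (34 + 13924)*(1/3410) = 13958*(1/3410) = 6979/1705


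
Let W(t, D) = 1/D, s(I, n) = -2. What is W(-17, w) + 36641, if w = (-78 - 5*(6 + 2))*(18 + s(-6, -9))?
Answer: 69178207/1888 ≈ 36641.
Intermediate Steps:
w = -1888 (w = (-78 - 5*(6 + 2))*(18 - 2) = (-78 - 5*8)*16 = (-78 - 40)*16 = -118*16 = -1888)
W(-17, w) + 36641 = 1/(-1888) + 36641 = -1/1888 + 36641 = 69178207/1888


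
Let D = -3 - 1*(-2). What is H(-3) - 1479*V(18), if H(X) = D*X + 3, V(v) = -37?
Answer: 54729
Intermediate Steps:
D = -1 (D = -3 + 2 = -1)
H(X) = 3 - X (H(X) = -X + 3 = 3 - X)
H(-3) - 1479*V(18) = (3 - 1*(-3)) - 1479*(-37) = (3 + 3) + 54723 = 6 + 54723 = 54729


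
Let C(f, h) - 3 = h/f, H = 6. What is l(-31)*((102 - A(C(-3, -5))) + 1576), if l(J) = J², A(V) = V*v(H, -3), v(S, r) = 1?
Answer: 4824220/3 ≈ 1.6081e+6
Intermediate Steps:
C(f, h) = 3 + h/f
A(V) = V (A(V) = V*1 = V)
l(-31)*((102 - A(C(-3, -5))) + 1576) = (-31)²*((102 - (3 - 5/(-3))) + 1576) = 961*((102 - (3 - 5*(-⅓))) + 1576) = 961*((102 - (3 + 5/3)) + 1576) = 961*((102 - 1*14/3) + 1576) = 961*((102 - 14/3) + 1576) = 961*(292/3 + 1576) = 961*(5020/3) = 4824220/3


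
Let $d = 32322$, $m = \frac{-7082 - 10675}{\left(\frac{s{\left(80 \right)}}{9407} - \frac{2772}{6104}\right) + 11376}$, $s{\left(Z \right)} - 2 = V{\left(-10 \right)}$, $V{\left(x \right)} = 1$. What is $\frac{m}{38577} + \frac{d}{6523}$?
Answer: $\frac{293810851420755608}{59295335518430473} \approx 4.955$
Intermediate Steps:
$s{\left(Z \right)} = 3$ ($s{\left(Z \right)} = 2 + 1 = 3$)
$m = - \frac{12138247194}{7776042779}$ ($m = \frac{-7082 - 10675}{\left(\frac{3}{9407} - \frac{2772}{6104}\right) + 11376} = - \frac{17757}{\left(3 \cdot \frac{1}{9407} - \frac{99}{218}\right) + 11376} = - \frac{17757}{\left(\frac{3}{9407} - \frac{99}{218}\right) + 11376} = - \frac{17757}{- \frac{930639}{2050726} + 11376} = - \frac{17757}{\frac{23328128337}{2050726}} = \left(-17757\right) \frac{2050726}{23328128337} = - \frac{12138247194}{7776042779} \approx -1.561$)
$\frac{m}{38577} + \frac{d}{6523} = - \frac{12138247194}{7776042779 \cdot 38577} + \frac{32322}{6523} = \left(- \frac{12138247194}{7776042779}\right) \frac{1}{38577} + 32322 \cdot \frac{1}{6523} = - \frac{4046082398}{99992134095161} + \frac{32322}{6523} = \frac{293810851420755608}{59295335518430473}$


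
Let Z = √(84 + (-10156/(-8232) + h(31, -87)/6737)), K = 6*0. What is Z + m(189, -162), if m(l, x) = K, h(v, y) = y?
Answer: √334328503679394/1980678 ≈ 9.2315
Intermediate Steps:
K = 0
m(l, x) = 0
Z = √334328503679394/1980678 (Z = √(84 + (-10156/(-8232) - 87/6737)) = √(84 + (-10156*(-1/8232) - 87*1/6737)) = √(84 + (2539/2058 - 87/6737)) = √(84 + 16926197/13864746) = √(1181564861/13864746) = √334328503679394/1980678 ≈ 9.2315)
Z + m(189, -162) = √334328503679394/1980678 + 0 = √334328503679394/1980678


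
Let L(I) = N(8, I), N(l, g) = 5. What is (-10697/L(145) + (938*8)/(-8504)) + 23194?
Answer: 111900509/5315 ≈ 21054.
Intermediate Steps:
L(I) = 5
(-10697/L(145) + (938*8)/(-8504)) + 23194 = (-10697/5 + (938*8)/(-8504)) + 23194 = (-10697*1/5 + 7504*(-1/8504)) + 23194 = (-10697/5 - 938/1063) + 23194 = -11375601/5315 + 23194 = 111900509/5315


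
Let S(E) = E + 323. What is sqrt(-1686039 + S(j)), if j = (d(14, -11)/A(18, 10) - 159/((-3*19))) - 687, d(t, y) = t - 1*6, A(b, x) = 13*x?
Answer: 6*I*sqrt(71448324090)/1235 ≈ 1298.6*I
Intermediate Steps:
d(t, y) = -6 + t (d(t, y) = t - 6 = -6 + t)
j = -844924/1235 (j = ((-6 + 14)/((13*10)) - 159/((-3*19))) - 687 = (8/130 - 159/(-57)) - 687 = (8*(1/130) - 159*(-1/57)) - 687 = (4/65 + 53/19) - 687 = 3521/1235 - 687 = -844924/1235 ≈ -684.15)
S(E) = 323 + E
sqrt(-1686039 + S(j)) = sqrt(-1686039 + (323 - 844924/1235)) = sqrt(-1686039 - 446019/1235) = sqrt(-2082704184/1235) = 6*I*sqrt(71448324090)/1235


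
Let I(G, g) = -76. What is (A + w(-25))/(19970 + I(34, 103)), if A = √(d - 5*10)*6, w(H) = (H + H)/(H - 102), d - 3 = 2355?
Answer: 25/1263269 + 6*√577/9947 ≈ 0.014509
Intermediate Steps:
d = 2358 (d = 3 + 2355 = 2358)
w(H) = 2*H/(-102 + H) (w(H) = (2*H)/(-102 + H) = 2*H/(-102 + H))
A = 12*√577 (A = √(2358 - 5*10)*6 = √(2358 - 50)*6 = √2308*6 = (2*√577)*6 = 12*√577 ≈ 288.25)
(A + w(-25))/(19970 + I(34, 103)) = (12*√577 + 2*(-25)/(-102 - 25))/(19970 - 76) = (12*√577 + 2*(-25)/(-127))/19894 = (12*√577 + 2*(-25)*(-1/127))*(1/19894) = (12*√577 + 50/127)*(1/19894) = (50/127 + 12*√577)*(1/19894) = 25/1263269 + 6*√577/9947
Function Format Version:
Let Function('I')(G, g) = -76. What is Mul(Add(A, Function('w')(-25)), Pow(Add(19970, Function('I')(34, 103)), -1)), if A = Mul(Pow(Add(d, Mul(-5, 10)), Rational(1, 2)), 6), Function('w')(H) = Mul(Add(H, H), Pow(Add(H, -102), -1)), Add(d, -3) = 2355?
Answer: Add(Rational(25, 1263269), Mul(Rational(6, 9947), Pow(577, Rational(1, 2)))) ≈ 0.014509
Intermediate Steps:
d = 2358 (d = Add(3, 2355) = 2358)
Function('w')(H) = Mul(2, H, Pow(Add(-102, H), -1)) (Function('w')(H) = Mul(Mul(2, H), Pow(Add(-102, H), -1)) = Mul(2, H, Pow(Add(-102, H), -1)))
A = Mul(12, Pow(577, Rational(1, 2))) (A = Mul(Pow(Add(2358, Mul(-5, 10)), Rational(1, 2)), 6) = Mul(Pow(Add(2358, -50), Rational(1, 2)), 6) = Mul(Pow(2308, Rational(1, 2)), 6) = Mul(Mul(2, Pow(577, Rational(1, 2))), 6) = Mul(12, Pow(577, Rational(1, 2))) ≈ 288.25)
Mul(Add(A, Function('w')(-25)), Pow(Add(19970, Function('I')(34, 103)), -1)) = Mul(Add(Mul(12, Pow(577, Rational(1, 2))), Mul(2, -25, Pow(Add(-102, -25), -1))), Pow(Add(19970, -76), -1)) = Mul(Add(Mul(12, Pow(577, Rational(1, 2))), Mul(2, -25, Pow(-127, -1))), Pow(19894, -1)) = Mul(Add(Mul(12, Pow(577, Rational(1, 2))), Mul(2, -25, Rational(-1, 127))), Rational(1, 19894)) = Mul(Add(Mul(12, Pow(577, Rational(1, 2))), Rational(50, 127)), Rational(1, 19894)) = Mul(Add(Rational(50, 127), Mul(12, Pow(577, Rational(1, 2)))), Rational(1, 19894)) = Add(Rational(25, 1263269), Mul(Rational(6, 9947), Pow(577, Rational(1, 2))))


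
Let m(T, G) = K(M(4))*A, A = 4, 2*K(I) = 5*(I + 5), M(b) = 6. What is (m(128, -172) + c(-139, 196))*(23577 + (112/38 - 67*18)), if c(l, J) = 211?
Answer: 136458705/19 ≈ 7.1820e+6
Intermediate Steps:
K(I) = 25/2 + 5*I/2 (K(I) = (5*(I + 5))/2 = (5*(5 + I))/2 = (25 + 5*I)/2 = 25/2 + 5*I/2)
m(T, G) = 110 (m(T, G) = (25/2 + (5/2)*6)*4 = (25/2 + 15)*4 = (55/2)*4 = 110)
(m(128, -172) + c(-139, 196))*(23577 + (112/38 - 67*18)) = (110 + 211)*(23577 + (112/38 - 67*18)) = 321*(23577 + (112*(1/38) - 1206)) = 321*(23577 + (56/19 - 1206)) = 321*(23577 - 22858/19) = 321*(425105/19) = 136458705/19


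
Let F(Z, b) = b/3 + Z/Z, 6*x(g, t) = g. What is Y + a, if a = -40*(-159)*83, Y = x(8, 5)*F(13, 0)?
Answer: 1583644/3 ≈ 5.2788e+5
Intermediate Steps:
x(g, t) = g/6
F(Z, b) = 1 + b/3 (F(Z, b) = b*(⅓) + 1 = b/3 + 1 = 1 + b/3)
Y = 4/3 (Y = ((⅙)*8)*(1 + (⅓)*0) = 4*(1 + 0)/3 = (4/3)*1 = 4/3 ≈ 1.3333)
a = 527880 (a = 6360*83 = 527880)
Y + a = 4/3 + 527880 = 1583644/3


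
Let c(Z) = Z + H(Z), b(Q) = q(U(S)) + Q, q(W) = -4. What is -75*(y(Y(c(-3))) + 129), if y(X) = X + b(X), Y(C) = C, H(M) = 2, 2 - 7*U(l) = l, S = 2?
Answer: -9225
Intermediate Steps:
U(l) = 2/7 - l/7
b(Q) = -4 + Q
c(Z) = 2 + Z (c(Z) = Z + 2 = 2 + Z)
y(X) = -4 + 2*X (y(X) = X + (-4 + X) = -4 + 2*X)
-75*(y(Y(c(-3))) + 129) = -75*((-4 + 2*(2 - 3)) + 129) = -75*((-4 + 2*(-1)) + 129) = -75*((-4 - 2) + 129) = -75*(-6 + 129) = -75*123 = -9225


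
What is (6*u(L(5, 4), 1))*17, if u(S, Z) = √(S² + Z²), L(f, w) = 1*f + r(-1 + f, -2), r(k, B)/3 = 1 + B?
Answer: 102*√5 ≈ 228.08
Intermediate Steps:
r(k, B) = 3 + 3*B (r(k, B) = 3*(1 + B) = 3 + 3*B)
L(f, w) = -3 + f (L(f, w) = 1*f + (3 + 3*(-2)) = f + (3 - 6) = f - 3 = -3 + f)
(6*u(L(5, 4), 1))*17 = (6*√((-3 + 5)² + 1²))*17 = (6*√(2² + 1))*17 = (6*√(4 + 1))*17 = (6*√5)*17 = 102*√5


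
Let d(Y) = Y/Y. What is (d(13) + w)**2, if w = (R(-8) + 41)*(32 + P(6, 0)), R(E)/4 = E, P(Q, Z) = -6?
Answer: 55225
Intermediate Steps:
d(Y) = 1
R(E) = 4*E
w = 234 (w = (4*(-8) + 41)*(32 - 6) = (-32 + 41)*26 = 9*26 = 234)
(d(13) + w)**2 = (1 + 234)**2 = 235**2 = 55225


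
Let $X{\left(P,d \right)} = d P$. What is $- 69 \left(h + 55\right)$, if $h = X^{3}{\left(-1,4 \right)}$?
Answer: $621$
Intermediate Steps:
$X{\left(P,d \right)} = P d$
$h = -64$ ($h = \left(\left(-1\right) 4\right)^{3} = \left(-4\right)^{3} = -64$)
$- 69 \left(h + 55\right) = - 69 \left(-64 + 55\right) = \left(-69\right) \left(-9\right) = 621$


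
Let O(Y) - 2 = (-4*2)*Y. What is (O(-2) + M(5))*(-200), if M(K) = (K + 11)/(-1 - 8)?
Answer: -29200/9 ≈ -3244.4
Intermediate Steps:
O(Y) = 2 - 8*Y (O(Y) = 2 + (-4*2)*Y = 2 - 8*Y)
M(K) = -11/9 - K/9 (M(K) = (11 + K)/(-9) = (11 + K)*(-⅑) = -11/9 - K/9)
(O(-2) + M(5))*(-200) = ((2 - 8*(-2)) + (-11/9 - ⅑*5))*(-200) = ((2 + 16) + (-11/9 - 5/9))*(-200) = (18 - 16/9)*(-200) = (146/9)*(-200) = -29200/9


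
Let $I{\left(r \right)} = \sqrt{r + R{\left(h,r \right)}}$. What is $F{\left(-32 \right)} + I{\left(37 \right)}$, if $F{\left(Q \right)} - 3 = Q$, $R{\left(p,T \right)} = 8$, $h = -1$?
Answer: $-29 + 3 \sqrt{5} \approx -22.292$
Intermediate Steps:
$I{\left(r \right)} = \sqrt{8 + r}$ ($I{\left(r \right)} = \sqrt{r + 8} = \sqrt{8 + r}$)
$F{\left(Q \right)} = 3 + Q$
$F{\left(-32 \right)} + I{\left(37 \right)} = \left(3 - 32\right) + \sqrt{8 + 37} = -29 + \sqrt{45} = -29 + 3 \sqrt{5}$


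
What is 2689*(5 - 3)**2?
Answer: 10756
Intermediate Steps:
2689*(5 - 3)**2 = 2689*2**2 = 2689*4 = 10756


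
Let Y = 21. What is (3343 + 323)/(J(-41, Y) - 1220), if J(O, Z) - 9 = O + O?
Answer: -1222/431 ≈ -2.8353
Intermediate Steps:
J(O, Z) = 9 + 2*O (J(O, Z) = 9 + (O + O) = 9 + 2*O)
(3343 + 323)/(J(-41, Y) - 1220) = (3343 + 323)/((9 + 2*(-41)) - 1220) = 3666/((9 - 82) - 1220) = 3666/(-73 - 1220) = 3666/(-1293) = 3666*(-1/1293) = -1222/431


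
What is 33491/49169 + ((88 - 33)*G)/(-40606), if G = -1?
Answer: 1362639841/1996556414 ≈ 0.68250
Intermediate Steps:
33491/49169 + ((88 - 33)*G)/(-40606) = 33491/49169 + ((88 - 33)*(-1))/(-40606) = 33491*(1/49169) + (55*(-1))*(-1/40606) = 33491/49169 - 55*(-1/40606) = 33491/49169 + 55/40606 = 1362639841/1996556414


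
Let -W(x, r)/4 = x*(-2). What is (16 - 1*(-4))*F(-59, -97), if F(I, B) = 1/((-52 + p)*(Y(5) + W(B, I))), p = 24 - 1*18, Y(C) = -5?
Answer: 10/17963 ≈ 0.00055670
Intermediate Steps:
W(x, r) = 8*x (W(x, r) = -4*x*(-2) = -(-8)*x = 8*x)
p = 6 (p = 24 - 18 = 6)
F(I, B) = 1/(230 - 368*B) (F(I, B) = 1/((-52 + 6)*(-5 + 8*B)) = 1/(-46*(-5 + 8*B)) = 1/(230 - 368*B))
(16 - 1*(-4))*F(-59, -97) = (16 - 1*(-4))*(1/(46*(5 - 8*(-97)))) = (16 + 4)*(1/(46*(5 + 776))) = 20*((1/46)/781) = 20*((1/46)*(1/781)) = 20*(1/35926) = 10/17963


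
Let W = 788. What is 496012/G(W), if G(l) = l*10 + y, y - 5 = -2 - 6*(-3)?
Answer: 496012/7901 ≈ 62.778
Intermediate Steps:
y = 21 (y = 5 + (-2 - 6*(-3)) = 5 + (-2 - 1*(-18)) = 5 + (-2 + 18) = 5 + 16 = 21)
G(l) = 21 + 10*l (G(l) = l*10 + 21 = 10*l + 21 = 21 + 10*l)
496012/G(W) = 496012/(21 + 10*788) = 496012/(21 + 7880) = 496012/7901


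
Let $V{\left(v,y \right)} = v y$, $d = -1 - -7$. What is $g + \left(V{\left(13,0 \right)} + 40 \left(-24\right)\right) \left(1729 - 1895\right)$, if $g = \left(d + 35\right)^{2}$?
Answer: $161041$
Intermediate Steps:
$d = 6$ ($d = -1 + 7 = 6$)
$g = 1681$ ($g = \left(6 + 35\right)^{2} = 41^{2} = 1681$)
$g + \left(V{\left(13,0 \right)} + 40 \left(-24\right)\right) \left(1729 - 1895\right) = 1681 + \left(13 \cdot 0 + 40 \left(-24\right)\right) \left(1729 - 1895\right) = 1681 + \left(0 - 960\right) \left(-166\right) = 1681 - -159360 = 1681 + 159360 = 161041$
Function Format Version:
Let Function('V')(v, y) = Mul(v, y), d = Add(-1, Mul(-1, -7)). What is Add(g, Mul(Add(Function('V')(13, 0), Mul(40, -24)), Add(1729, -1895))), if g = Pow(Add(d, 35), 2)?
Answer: 161041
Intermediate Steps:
d = 6 (d = Add(-1, 7) = 6)
g = 1681 (g = Pow(Add(6, 35), 2) = Pow(41, 2) = 1681)
Add(g, Mul(Add(Function('V')(13, 0), Mul(40, -24)), Add(1729, -1895))) = Add(1681, Mul(Add(Mul(13, 0), Mul(40, -24)), Add(1729, -1895))) = Add(1681, Mul(Add(0, -960), -166)) = Add(1681, Mul(-960, -166)) = Add(1681, 159360) = 161041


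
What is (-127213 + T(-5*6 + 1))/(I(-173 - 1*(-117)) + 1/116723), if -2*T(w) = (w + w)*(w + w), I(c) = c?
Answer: 5015003695/2178829 ≈ 2301.7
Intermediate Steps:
T(w) = -2*w² (T(w) = -(w + w)*(w + w)/2 = -2*w*2*w/2 = -2*w²)
(-127213 + T(-5*6 + 1))/(I(-173 - 1*(-117)) + 1/116723) = (-127213 - 2*(-5*6 + 1)²)/((-173 - 1*(-117)) + 1/116723) = (-127213 - 2*(-30 + 1)²)/((-173 + 117) + 1/116723) = (-127213 - 2*(-29)²)/(-56 + 1/116723) = (-127213 - 2*841)/(-6536487/116723) = (-127213 - 1682)*(-116723/6536487) = -128895*(-116723/6536487) = 5015003695/2178829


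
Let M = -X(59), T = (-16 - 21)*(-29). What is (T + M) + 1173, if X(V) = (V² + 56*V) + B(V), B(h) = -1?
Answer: -4538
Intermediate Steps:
T = 1073 (T = -37*(-29) = 1073)
X(V) = -1 + V² + 56*V (X(V) = (V² + 56*V) - 1 = -1 + V² + 56*V)
M = -6784 (M = -(-1 + 59² + 56*59) = -(-1 + 3481 + 3304) = -1*6784 = -6784)
(T + M) + 1173 = (1073 - 6784) + 1173 = -5711 + 1173 = -4538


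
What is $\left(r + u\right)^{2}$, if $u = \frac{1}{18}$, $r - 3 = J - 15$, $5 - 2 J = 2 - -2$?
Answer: $\frac{10609}{81} \approx 130.98$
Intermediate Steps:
$J = \frac{1}{2}$ ($J = \frac{5}{2} - \frac{2 - -2}{2} = \frac{5}{2} - \frac{2 + 2}{2} = \frac{5}{2} - 2 = \frac{1}{2} \approx 0.5$)
$r = - \frac{23}{2}$ ($r = 3 + \left(\frac{1}{2} - 15\right) = 3 - \frac{29}{2} = - \frac{23}{2} \approx -11.5$)
$u = \frac{1}{18} \approx 0.055556$
$\left(r + u\right)^{2} = \left(- \frac{23}{2} + \frac{1}{18}\right)^{2} = \left(- \frac{103}{9}\right)^{2} = \frac{10609}{81}$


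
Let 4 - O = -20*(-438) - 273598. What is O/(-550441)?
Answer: -264842/550441 ≈ -0.48114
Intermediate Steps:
O = 264842 (O = 4 - (-20*(-438) - 273598) = 4 - (8760 - 273598) = 4 - 1*(-264838) = 4 + 264838 = 264842)
O/(-550441) = 264842/(-550441) = 264842*(-1/550441) = -264842/550441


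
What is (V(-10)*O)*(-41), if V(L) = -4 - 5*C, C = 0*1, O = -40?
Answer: -6560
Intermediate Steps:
C = 0
V(L) = -4 (V(L) = -4 - 5*0 = -4 + 0 = -4)
(V(-10)*O)*(-41) = -4*(-40)*(-41) = 160*(-41) = -6560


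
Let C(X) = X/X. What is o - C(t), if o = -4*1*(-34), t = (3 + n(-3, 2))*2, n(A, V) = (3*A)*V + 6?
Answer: 135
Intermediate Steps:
n(A, V) = 6 + 3*A*V (n(A, V) = 3*A*V + 6 = 6 + 3*A*V)
t = -18 (t = (3 + (6 + 3*(-3)*2))*2 = (3 + (6 - 18))*2 = (3 - 12)*2 = -9*2 = -18)
C(X) = 1
o = 136 (o = -4*(-34) = 136)
o - C(t) = 136 - 1*1 = 136 - 1 = 135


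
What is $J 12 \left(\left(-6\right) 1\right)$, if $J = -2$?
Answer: $144$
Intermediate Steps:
$J 12 \left(\left(-6\right) 1\right) = \left(-2\right) 12 \left(\left(-6\right) 1\right) = \left(-24\right) \left(-6\right) = 144$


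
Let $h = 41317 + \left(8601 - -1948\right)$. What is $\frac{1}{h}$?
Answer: $\frac{1}{51866} \approx 1.928 \cdot 10^{-5}$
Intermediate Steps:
$h = 51866$ ($h = 41317 + \left(8601 + 1948\right) = 41317 + 10549 = 51866$)
$\frac{1}{h} = \frac{1}{51866}$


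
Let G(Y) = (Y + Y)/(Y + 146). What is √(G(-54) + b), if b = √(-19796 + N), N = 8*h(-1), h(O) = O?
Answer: √(-621 + 1058*I*√4951)/23 ≈ 8.3534 + 8.4233*I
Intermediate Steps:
G(Y) = 2*Y/(146 + Y) (G(Y) = (2*Y)/(146 + Y) = 2*Y/(146 + Y))
N = -8 (N = 8*(-1) = -8)
b = 2*I*√4951 (b = √(-19796 - 8) = √(-19804) = 2*I*√4951 ≈ 140.73*I)
√(G(-54) + b) = √(2*(-54)/(146 - 54) + 2*I*√4951) = √(2*(-54)/92 + 2*I*√4951) = √(2*(-54)*(1/92) + 2*I*√4951) = √(-27/23 + 2*I*√4951)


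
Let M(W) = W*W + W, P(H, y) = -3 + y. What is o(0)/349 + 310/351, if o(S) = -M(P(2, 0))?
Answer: 106084/122499 ≈ 0.86600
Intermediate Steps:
M(W) = W + W**2 (M(W) = W**2 + W = W + W**2)
o(S) = -6 (o(S) = -(-3 + 0)*(1 + (-3 + 0)) = -(-3)*(1 - 3) = -(-3)*(-2) = -1*6 = -6)
o(0)/349 + 310/351 = -6/349 + 310/351 = 106084/122499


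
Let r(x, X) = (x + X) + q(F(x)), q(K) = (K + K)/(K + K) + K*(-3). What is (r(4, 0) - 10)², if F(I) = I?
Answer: 289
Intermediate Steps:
q(K) = 1 - 3*K (q(K) = (2*K)/((2*K)) - 3*K = (2*K)*(1/(2*K)) - 3*K = 1 - 3*K)
r(x, X) = 1 + X - 2*x (r(x, X) = (x + X) + (1 - 3*x) = (X + x) + (1 - 3*x) = 1 + X - 2*x)
(r(4, 0) - 10)² = ((1 + 0 - 2*4) - 10)² = ((1 + 0 - 8) - 10)² = (-7 - 10)² = (-17)² = 289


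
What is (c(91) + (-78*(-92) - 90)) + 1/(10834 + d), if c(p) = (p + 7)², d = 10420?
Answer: 354729261/21254 ≈ 16690.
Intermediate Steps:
c(p) = (7 + p)²
(c(91) + (-78*(-92) - 90)) + 1/(10834 + d) = ((7 + 91)² + (-78*(-92) - 90)) + 1/(10834 + 10420) = (98² + (7176 - 90)) + 1/21254 = (9604 + 7086) + 1/21254 = 16690 + 1/21254 = 354729261/21254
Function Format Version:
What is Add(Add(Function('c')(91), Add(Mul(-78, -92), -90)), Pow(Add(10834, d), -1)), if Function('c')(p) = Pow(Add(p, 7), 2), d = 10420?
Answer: Rational(354729261, 21254) ≈ 16690.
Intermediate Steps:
Function('c')(p) = Pow(Add(7, p), 2)
Add(Add(Function('c')(91), Add(Mul(-78, -92), -90)), Pow(Add(10834, d), -1)) = Add(Add(Pow(Add(7, 91), 2), Add(Mul(-78, -92), -90)), Pow(Add(10834, 10420), -1)) = Add(Add(Pow(98, 2), Add(7176, -90)), Pow(21254, -1)) = Add(Add(9604, 7086), Rational(1, 21254)) = Add(16690, Rational(1, 21254)) = Rational(354729261, 21254)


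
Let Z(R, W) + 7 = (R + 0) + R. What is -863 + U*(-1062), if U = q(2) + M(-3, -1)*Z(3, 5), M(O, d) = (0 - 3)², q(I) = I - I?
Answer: 8695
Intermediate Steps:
q(I) = 0
Z(R, W) = -7 + 2*R (Z(R, W) = -7 + ((R + 0) + R) = -7 + (R + R) = -7 + 2*R)
M(O, d) = 9 (M(O, d) = (-3)² = 9)
U = -9 (U = 0 + 9*(-7 + 2*3) = 0 + 9*(-7 + 6) = 0 + 9*(-1) = 0 - 9 = -9)
-863 + U*(-1062) = -863 - 9*(-1062) = -863 + 9558 = 8695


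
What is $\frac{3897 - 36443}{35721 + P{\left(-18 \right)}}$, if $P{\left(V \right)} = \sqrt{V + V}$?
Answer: $- \frac{129175074}{141776653} + \frac{65092 i}{425329959} \approx -0.91112 + 0.00015304 i$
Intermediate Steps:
$P{\left(V \right)} = \sqrt{2} \sqrt{V}$ ($P{\left(V \right)} = \sqrt{2 V} = \sqrt{2} \sqrt{V}$)
$\frac{3897 - 36443}{35721 + P{\left(-18 \right)}} = \frac{3897 - 36443}{35721 + \sqrt{2} \sqrt{-18}} = - \frac{32546}{35721 + \sqrt{2} \cdot 3 i \sqrt{2}} = - \frac{32546}{35721 + 6 i} = - 32546 \frac{35721 - 6 i}{1275989877} = - \frac{32546 \left(35721 - 6 i\right)}{1275989877}$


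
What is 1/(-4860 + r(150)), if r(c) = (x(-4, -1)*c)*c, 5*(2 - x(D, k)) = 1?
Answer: 1/35640 ≈ 2.8058e-5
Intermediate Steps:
x(D, k) = 9/5 (x(D, k) = 2 - 1/5*1 = 2 - 1/5 = 9/5)
r(c) = 9*c**2/5 (r(c) = (9*c/5)*c = 9*c**2/5)
1/(-4860 + r(150)) = 1/(-4860 + (9/5)*150**2) = 1/(-4860 + (9/5)*22500) = 1/(-4860 + 40500) = 1/35640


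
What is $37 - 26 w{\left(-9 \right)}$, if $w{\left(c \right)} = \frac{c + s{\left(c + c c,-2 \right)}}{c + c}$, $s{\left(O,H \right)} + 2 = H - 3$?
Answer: $\frac{125}{9} \approx 13.889$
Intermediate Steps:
$s{\left(O,H \right)} = -5 + H$ ($s{\left(O,H \right)} = -2 + \left(H - 3\right) = -2 + \left(-3 + H\right) = -5 + H$)
$w{\left(c \right)} = \frac{-7 + c}{2 c}$ ($w{\left(c \right)} = \frac{c - 7}{c + c} = \frac{c - 7}{2 c} = \left(-7 + c\right) \frac{1}{2 c} = \frac{-7 + c}{2 c}$)
$37 - 26 w{\left(-9 \right)} = 37 - 26 \frac{-7 - 9}{2 \left(-9\right)} = 37 - 26 \cdot \frac{1}{2} \left(- \frac{1}{9}\right) \left(-16\right) = 37 - \frac{208}{9} = \frac{125}{9}$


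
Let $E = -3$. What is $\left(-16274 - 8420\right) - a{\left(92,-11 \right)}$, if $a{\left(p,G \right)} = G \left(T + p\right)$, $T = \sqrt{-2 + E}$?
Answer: $-23682 + 11 i \sqrt{5} \approx -23682.0 + 24.597 i$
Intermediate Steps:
$T = i \sqrt{5}$ ($T = \sqrt{-2 - 3} = \sqrt{-5} = i \sqrt{5} \approx 2.2361 i$)
$a{\left(p,G \right)} = G \left(p + i \sqrt{5}\right)$ ($a{\left(p,G \right)} = G \left(i \sqrt{5} + p\right) = G \left(p + i \sqrt{5}\right)$)
$\left(-16274 - 8420\right) - a{\left(92,-11 \right)} = \left(-16274 - 8420\right) - - 11 \left(92 + i \sqrt{5}\right) = \left(-16274 - 8420\right) - \left(-1012 - 11 i \sqrt{5}\right) = -24694 + \left(1012 + 11 i \sqrt{5}\right) = -23682 + 11 i \sqrt{5}$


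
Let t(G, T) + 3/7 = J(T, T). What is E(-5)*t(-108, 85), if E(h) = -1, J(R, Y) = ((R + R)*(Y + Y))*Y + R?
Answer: -17196092/7 ≈ -2.4566e+6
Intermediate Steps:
J(R, Y) = R + 4*R*Y**2 (J(R, Y) = ((2*R)*(2*Y))*Y + R = (4*R*Y)*Y + R = 4*R*Y**2 + R = R + 4*R*Y**2)
t(G, T) = -3/7 + T*(1 + 4*T**2)
E(-5)*t(-108, 85) = -(-3/7 + 85 + 4*85**3) = -(-3/7 + 85 + 4*614125) = -(-3/7 + 85 + 2456500) = -1*17196092/7 = -17196092/7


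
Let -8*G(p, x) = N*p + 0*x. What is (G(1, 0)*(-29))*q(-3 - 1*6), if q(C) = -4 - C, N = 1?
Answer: 145/8 ≈ 18.125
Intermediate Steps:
G(p, x) = -p/8 (G(p, x) = -(1*p + 0*x)/8 = -(p + 0)/8 = -p/8)
(G(1, 0)*(-29))*q(-3 - 1*6) = (-1/8*1*(-29))*(-4 - (-3 - 1*6)) = (-1/8*(-29))*(-4 - (-3 - 6)) = 29*(-4 - 1*(-9))/8 = 29*(-4 + 9)/8 = (29/8)*5 = 145/8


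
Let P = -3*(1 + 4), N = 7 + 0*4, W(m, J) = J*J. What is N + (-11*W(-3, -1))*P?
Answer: 172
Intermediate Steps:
W(m, J) = J²
N = 7 (N = 7 + 0 = 7)
P = -15 (P = -3*5 = -15)
N + (-11*W(-3, -1))*P = 7 - 11*(-1)²*(-15) = 7 - 11*1*(-15) = 7 - 11*(-15) = 7 + 165 = 172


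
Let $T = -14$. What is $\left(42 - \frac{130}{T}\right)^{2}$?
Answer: $\frac{128881}{49} \approx 2630.2$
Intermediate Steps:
$\left(42 - \frac{130}{T}\right)^{2} = \left(42 - \frac{130}{-14}\right)^{2} = \left(42 - - \frac{65}{7}\right)^{2} = \left(42 + \frac{65}{7}\right)^{2} = \left(\frac{359}{7}\right)^{2} = \frac{128881}{49}$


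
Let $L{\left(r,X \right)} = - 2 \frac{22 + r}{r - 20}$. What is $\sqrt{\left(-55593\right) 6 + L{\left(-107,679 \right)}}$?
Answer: $\frac{2 i \sqrt{1344994643}}{127} \approx 577.55 i$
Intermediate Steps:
$L{\left(r,X \right)} = - \frac{2 \left(22 + r\right)}{-20 + r}$ ($L{\left(r,X \right)} = - 2 \frac{22 + r}{-20 + r} = - \frac{2 \left(22 + r\right)}{-20 + r}$)
$\sqrt{\left(-55593\right) 6 + L{\left(-107,679 \right)}} = \sqrt{\left(-55593\right) 6 + \frac{2 \left(-22 - -107\right)}{-20 - 107}} = \sqrt{-333558 + \frac{2 \left(-22 + 107\right)}{-127}} = \sqrt{-333558 + 2 \left(- \frac{1}{127}\right) 85} = \sqrt{-333558 - \frac{170}{127}} = \sqrt{- \frac{42362036}{127}} = \frac{2 i \sqrt{1344994643}}{127}$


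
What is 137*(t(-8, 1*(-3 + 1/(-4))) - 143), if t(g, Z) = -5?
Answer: -20276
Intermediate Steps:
137*(t(-8, 1*(-3 + 1/(-4))) - 143) = 137*(-5 - 143) = 137*(-148) = -20276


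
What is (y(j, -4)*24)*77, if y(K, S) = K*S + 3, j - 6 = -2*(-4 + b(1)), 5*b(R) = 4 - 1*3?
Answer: -474936/5 ≈ -94987.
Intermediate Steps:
b(R) = ⅕ (b(R) = (4 - 1*3)/5 = (4 - 3)/5 = (⅕)*1 = ⅕)
j = 68/5 (j = 6 - 2*(-4 + ⅕) = 6 - 2*(-19/5) = 6 + 38/5 = 68/5 ≈ 13.600)
y(K, S) = 3 + K*S
(y(j, -4)*24)*77 = ((3 + (68/5)*(-4))*24)*77 = ((3 - 272/5)*24)*77 = -257/5*24*77 = -6168/5*77 = -474936/5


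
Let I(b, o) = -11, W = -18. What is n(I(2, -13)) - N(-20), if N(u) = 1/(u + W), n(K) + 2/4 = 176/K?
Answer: -313/19 ≈ -16.474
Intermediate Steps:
n(K) = -½ + 176/K
N(u) = 1/(-18 + u) (N(u) = 1/(u - 18) = 1/(-18 + u))
n(I(2, -13)) - N(-20) = (½)*(352 - 1*(-11))/(-11) - 1/(-18 - 20) = (½)*(-1/11)*(352 + 11) - 1/(-38) = (½)*(-1/11)*363 - 1*(-1/38) = -33/2 + 1/38 = -313/19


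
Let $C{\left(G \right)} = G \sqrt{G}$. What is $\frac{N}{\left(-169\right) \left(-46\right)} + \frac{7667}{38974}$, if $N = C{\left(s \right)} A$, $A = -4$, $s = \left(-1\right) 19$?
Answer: $\frac{7667}{38974} + \frac{38 i \sqrt{19}}{3887} \approx 0.19672 + 0.042613 i$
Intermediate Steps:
$s = -19$
$C{\left(G \right)} = G^{\frac{3}{2}}$
$N = 76 i \sqrt{19}$ ($N = \left(-19\right)^{\frac{3}{2}} \left(-4\right) = - 19 i \sqrt{19} \left(-4\right) = 76 i \sqrt{19} \approx 331.28 i$)
$\frac{N}{\left(-169\right) \left(-46\right)} + \frac{7667}{38974} = \frac{76 i \sqrt{19}}{\left(-169\right) \left(-46\right)} + \frac{7667}{38974} = \frac{76 i \sqrt{19}}{7774} + 7667 \cdot \frac{1}{38974} = 76 i \sqrt{19} \cdot \frac{1}{7774} + \frac{7667}{38974} = \frac{38 i \sqrt{19}}{3887} + \frac{7667}{38974} = \frac{7667}{38974} + \frac{38 i \sqrt{19}}{3887}$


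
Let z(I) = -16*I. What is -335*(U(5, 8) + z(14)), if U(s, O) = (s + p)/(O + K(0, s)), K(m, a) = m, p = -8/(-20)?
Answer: 598511/8 ≈ 74814.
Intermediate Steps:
p = ⅖ (p = -8*(-1/20) = ⅖ ≈ 0.40000)
U(s, O) = (⅖ + s)/O (U(s, O) = (s + ⅖)/(O + 0) = (⅖ + s)/O)
-335*(U(5, 8) + z(14)) = -335*((⅖ + 5)/8 - 16*14) = -335*((⅛)*(27/5) - 224) = -335*(27/40 - 224) = -335*(-8933/40) = 598511/8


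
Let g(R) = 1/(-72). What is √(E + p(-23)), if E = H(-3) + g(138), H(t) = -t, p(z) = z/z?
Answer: √574/12 ≈ 1.9965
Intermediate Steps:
p(z) = 1
g(R) = -1/72
E = 215/72 (E = -1*(-3) - 1/72 = 3 - 1/72 = 215/72 ≈ 2.9861)
√(E + p(-23)) = √(215/72 + 1) = √(287/72) = √574/12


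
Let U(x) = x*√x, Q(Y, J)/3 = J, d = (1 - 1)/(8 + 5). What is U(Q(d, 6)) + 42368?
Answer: 42368 + 54*√2 ≈ 42444.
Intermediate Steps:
d = 0 (d = 0/13 = 0*(1/13) = 0)
Q(Y, J) = 3*J
U(x) = x^(3/2)
U(Q(d, 6)) + 42368 = (3*6)^(3/2) + 42368 = 18^(3/2) + 42368 = 54*√2 + 42368 = 42368 + 54*√2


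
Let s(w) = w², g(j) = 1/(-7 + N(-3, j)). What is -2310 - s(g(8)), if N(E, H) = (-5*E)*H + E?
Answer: -27951001/12100 ≈ -2310.0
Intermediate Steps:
N(E, H) = E - 5*E*H (N(E, H) = -5*E*H + E = E - 5*E*H)
g(j) = 1/(-10 + 15*j) (g(j) = 1/(-7 - 3*(1 - 5*j)) = 1/(-7 + (-3 + 15*j)) = 1/(-10 + 15*j))
-2310 - s(g(8)) = -2310 - (1/(5*(-2 + 3*8)))² = -2310 - (1/(5*(-2 + 24)))² = -2310 - ((⅕)/22)² = -2310 - ((⅕)*(1/22))² = -2310 - (1/110)² = -2310 - 1*1/12100 = -2310 - 1/12100 = -27951001/12100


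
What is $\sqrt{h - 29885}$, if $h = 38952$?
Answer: $\sqrt{9067} \approx 95.221$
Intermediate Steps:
$\sqrt{h - 29885} = \sqrt{38952 - 29885} = \sqrt{9067}$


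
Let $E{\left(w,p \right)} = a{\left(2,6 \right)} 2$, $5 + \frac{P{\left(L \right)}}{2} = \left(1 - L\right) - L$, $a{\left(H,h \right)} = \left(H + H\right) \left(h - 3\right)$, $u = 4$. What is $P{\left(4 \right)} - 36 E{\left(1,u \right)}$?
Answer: $-888$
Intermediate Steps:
$a{\left(H,h \right)} = 2 H \left(-3 + h\right)$
$P{\left(L \right)} = -8 - 4 L$ ($P{\left(L \right)} = -10 + 2 \left(\left(1 - L\right) - L\right) = -10 + 2 \left(1 - 2 L\right) = -10 - \left(-2 + 4 L\right) = -8 - 4 L$)
$E{\left(w,p \right)} = 24$ ($E{\left(w,p \right)} = 2 \cdot 2 \left(-3 + 6\right) 2 = 2 \cdot 2 \cdot 3 \cdot 2 = 12 \cdot 2 = 24$)
$P{\left(4 \right)} - 36 E{\left(1,u \right)} = \left(-8 - 16\right) - 864 = -24 - 864 = -888$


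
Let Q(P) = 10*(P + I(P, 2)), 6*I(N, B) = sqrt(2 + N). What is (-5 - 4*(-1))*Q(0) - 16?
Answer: -16 - 5*sqrt(2)/3 ≈ -18.357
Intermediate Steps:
I(N, B) = sqrt(2 + N)/6
Q(P) = 10*P + 5*sqrt(2 + P)/3 (Q(P) = 10*(P + sqrt(2 + P)/6) = 10*P + 5*sqrt(2 + P)/3)
(-5 - 4*(-1))*Q(0) - 16 = (-5 - 4*(-1))*(10*0 + 5*sqrt(2 + 0)/3) - 16 = (-5 + 4)*(0 + 5*sqrt(2)/3) - 16 = -5*sqrt(2)/3 - 16 = -16 - 5*sqrt(2)/3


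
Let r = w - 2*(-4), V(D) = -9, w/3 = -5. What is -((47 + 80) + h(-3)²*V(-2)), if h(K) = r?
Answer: 314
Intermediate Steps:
w = -15 (w = 3*(-5) = -15)
r = -7 (r = -15 - 2*(-4) = -15 + 8 = -7)
h(K) = -7
-((47 + 80) + h(-3)²*V(-2)) = -((47 + 80) + (-7)²*(-9)) = -(127 + 49*(-9)) = -(127 - 441) = -1*(-314) = 314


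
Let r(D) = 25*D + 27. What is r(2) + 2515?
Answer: 2592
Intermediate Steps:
r(D) = 27 + 25*D
r(2) + 2515 = (27 + 25*2) + 2515 = (27 + 50) + 2515 = 77 + 2515 = 2592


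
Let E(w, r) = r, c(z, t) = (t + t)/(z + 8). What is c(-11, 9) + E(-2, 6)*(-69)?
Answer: -420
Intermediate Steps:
c(z, t) = 2*t/(8 + z) (c(z, t) = (2*t)/(8 + z) = 2*t/(8 + z))
c(-11, 9) + E(-2, 6)*(-69) = 2*9/(8 - 11) + 6*(-69) = 2*9/(-3) - 414 = 2*9*(-⅓) - 414 = -6 - 414 = -420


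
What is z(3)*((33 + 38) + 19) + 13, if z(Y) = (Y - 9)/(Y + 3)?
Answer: -77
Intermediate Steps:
z(Y) = (-9 + Y)/(3 + Y)
z(3)*((33 + 38) + 19) + 13 = ((-9 + 3)/(3 + 3))*((33 + 38) + 19) + 13 = (-6/6)*(71 + 19) + 13 = ((⅙)*(-6))*90 + 13 = -1*90 + 13 = -90 + 13 = -77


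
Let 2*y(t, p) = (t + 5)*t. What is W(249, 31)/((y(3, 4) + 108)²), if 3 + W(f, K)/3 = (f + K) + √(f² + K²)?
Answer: 277/4800 + √62962/4800 ≈ 0.10998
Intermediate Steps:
y(t, p) = t*(5 + t)/2 (y(t, p) = ((t + 5)*t)/2 = ((5 + t)*t)/2 = (t*(5 + t))/2 = t*(5 + t)/2)
W(f, K) = -9 + 3*K + 3*f + 3*√(K² + f²) (W(f, K) = -9 + 3*((f + K) + √(f² + K²)) = -9 + 3*((K + f) + √(K² + f²)) = -9 + 3*(K + f + √(K² + f²)) = -9 + (3*K + 3*f + 3*√(K² + f²)) = -9 + 3*K + 3*f + 3*√(K² + f²))
W(249, 31)/((y(3, 4) + 108)²) = (-9 + 3*31 + 3*249 + 3*√(31² + 249²))/(((½)*3*(5 + 3) + 108)²) = (-9 + 93 + 747 + 3*√(961 + 62001))/(((½)*3*8 + 108)²) = (-9 + 93 + 747 + 3*√62962)/((12 + 108)²) = (831 + 3*√62962)/(120²) = (831 + 3*√62962)/14400 = (831 + 3*√62962)*(1/14400) = 277/4800 + √62962/4800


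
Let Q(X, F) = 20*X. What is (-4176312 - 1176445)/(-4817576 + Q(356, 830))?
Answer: 32839/29512 ≈ 1.1127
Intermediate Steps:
(-4176312 - 1176445)/(-4817576 + Q(356, 830)) = (-4176312 - 1176445)/(-4817576 + 20*356) = -5352757/(-4817576 + 7120) = -5352757/(-4810456) = -5352757*(-1/4810456) = 32839/29512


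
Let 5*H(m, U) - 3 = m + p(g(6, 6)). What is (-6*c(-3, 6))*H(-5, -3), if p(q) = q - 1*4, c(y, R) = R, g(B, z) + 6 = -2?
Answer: 504/5 ≈ 100.80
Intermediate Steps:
g(B, z) = -8 (g(B, z) = -6 - 2 = -8)
p(q) = -4 + q (p(q) = q - 4 = -4 + q)
H(m, U) = -9/5 + m/5 (H(m, U) = 3/5 + (m + (-4 - 8))/5 = 3/5 + (m - 12)/5 = 3/5 + (-12 + m)/5 = 3/5 + (-12/5 + m/5) = -9/5 + m/5)
(-6*c(-3, 6))*H(-5, -3) = (-6*6)*(-9/5 + (1/5)*(-5)) = -36*(-9/5 - 1) = -36*(-14/5) = 504/5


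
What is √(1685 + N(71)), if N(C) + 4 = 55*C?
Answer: 7*√114 ≈ 74.740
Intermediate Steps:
N(C) = -4 + 55*C
√(1685 + N(71)) = √(1685 + (-4 + 55*71)) = √(1685 + (-4 + 3905)) = √(1685 + 3901) = √5586 = 7*√114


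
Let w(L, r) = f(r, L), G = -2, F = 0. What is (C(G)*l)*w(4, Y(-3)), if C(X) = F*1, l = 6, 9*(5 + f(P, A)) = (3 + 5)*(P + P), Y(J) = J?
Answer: 0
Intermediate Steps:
f(P, A) = -5 + 16*P/9 (f(P, A) = -5 + ((3 + 5)*(P + P))/9 = -5 + (8*(2*P))/9 = -5 + (16*P)/9 = -5 + 16*P/9)
w(L, r) = -5 + 16*r/9
C(X) = 0 (C(X) = 0*1 = 0)
(C(G)*l)*w(4, Y(-3)) = (0*6)*(-5 + (16/9)*(-3)) = 0*(-5 - 16/3) = 0*(-31/3) = 0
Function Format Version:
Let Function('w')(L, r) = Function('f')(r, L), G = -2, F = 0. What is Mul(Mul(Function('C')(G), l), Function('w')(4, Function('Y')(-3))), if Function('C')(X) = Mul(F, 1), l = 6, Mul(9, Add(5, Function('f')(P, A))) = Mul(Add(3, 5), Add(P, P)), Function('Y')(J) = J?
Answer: 0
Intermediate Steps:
Function('f')(P, A) = Add(-5, Mul(Rational(16, 9), P)) (Function('f')(P, A) = Add(-5, Mul(Rational(1, 9), Mul(Add(3, 5), Add(P, P)))) = Add(-5, Mul(Rational(1, 9), Mul(8, Mul(2, P)))) = Add(-5, Mul(Rational(1, 9), Mul(16, P))) = Add(-5, Mul(Rational(16, 9), P)))
Function('w')(L, r) = Add(-5, Mul(Rational(16, 9), r))
Function('C')(X) = 0 (Function('C')(X) = Mul(0, 1) = 0)
Mul(Mul(Function('C')(G), l), Function('w')(4, Function('Y')(-3))) = Mul(Mul(0, 6), Add(-5, Mul(Rational(16, 9), -3))) = Mul(0, Add(-5, Rational(-16, 3))) = Mul(0, Rational(-31, 3)) = 0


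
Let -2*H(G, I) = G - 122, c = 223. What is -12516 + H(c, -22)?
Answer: -25133/2 ≈ -12567.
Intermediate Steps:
H(G, I) = 61 - G/2 (H(G, I) = -(G - 122)/2 = -(-122 + G)/2 = 61 - G/2)
-12516 + H(c, -22) = -12516 + (61 - ½*223) = -12516 + (61 - 223/2) = -12516 - 101/2 = -25133/2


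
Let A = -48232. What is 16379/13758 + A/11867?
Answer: -469206263/163266186 ≈ -2.8739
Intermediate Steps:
16379/13758 + A/11867 = 16379/13758 - 48232/11867 = -469206263/163266186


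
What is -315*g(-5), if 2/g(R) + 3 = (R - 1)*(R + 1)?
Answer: -30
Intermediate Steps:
g(R) = 2/(-3 + (1 + R)*(-1 + R)) (g(R) = 2/(-3 + (R - 1)*(R + 1)) = 2/(-3 + (-1 + R)*(1 + R)) = 2/(-3 + (1 + R)*(-1 + R)))
-315*g(-5) = -630/(-4 + (-5)**2) = -630/(-4 + 25) = -630/21 = -315*2/21 = -30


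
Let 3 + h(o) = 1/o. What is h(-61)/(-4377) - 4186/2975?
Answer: -159586006/113473725 ≈ -1.4064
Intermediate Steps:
h(o) = -3 + 1/o
h(-61)/(-4377) - 4186/2975 = (-3 + 1/(-61))/(-4377) - 4186/2975 = (-3 - 1/61)*(-1/4377) - 4186*1/2975 = -184/61*(-1/4377) - 598/425 = 184/266997 - 598/425 = -159586006/113473725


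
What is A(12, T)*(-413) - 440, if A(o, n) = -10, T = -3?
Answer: 3690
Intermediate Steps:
A(12, T)*(-413) - 440 = -10*(-413) - 440 = 4130 - 440 = 3690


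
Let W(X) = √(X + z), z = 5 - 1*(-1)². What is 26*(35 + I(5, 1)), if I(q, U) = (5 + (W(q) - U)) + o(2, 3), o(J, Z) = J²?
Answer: 1196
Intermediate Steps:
z = 4 (z = 5 - 1*1 = 5 - 1 = 4)
W(X) = √(4 + X) (W(X) = √(X + 4) = √(4 + X))
I(q, U) = 9 + √(4 + q) - U (I(q, U) = (5 + (√(4 + q) - U)) + 2² = (5 + √(4 + q) - U) + 4 = 9 + √(4 + q) - U)
26*(35 + I(5, 1)) = 26*(35 + (9 + √(4 + 5) - 1*1)) = 26*(35 + (9 + √9 - 1)) = 26*(35 + (9 + 3 - 1)) = 26*(35 + 11) = 26*46 = 1196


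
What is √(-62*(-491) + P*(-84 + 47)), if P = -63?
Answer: √32773 ≈ 181.03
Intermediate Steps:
√(-62*(-491) + P*(-84 + 47)) = √(-62*(-491) - 63*(-84 + 47)) = √(30442 - 63*(-37)) = √(30442 + 2331) = √32773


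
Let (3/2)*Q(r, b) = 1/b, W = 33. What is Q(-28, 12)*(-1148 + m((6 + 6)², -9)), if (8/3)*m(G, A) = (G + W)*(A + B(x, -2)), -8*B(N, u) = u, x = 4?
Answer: -55321/576 ≈ -96.043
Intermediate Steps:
B(N, u) = -u/8
Q(r, b) = 2/(3*b)
m(G, A) = 3*(33 + G)*(¼ + A)/8 (m(G, A) = 3*((G + 33)*(A - ⅛*(-2)))/8 = 3*((33 + G)*(A + ¼))/8 = 3*((33 + G)*(¼ + A))/8 = 3*(33 + G)*(¼ + A)/8)
Q(-28, 12)*(-1148 + m((6 + 6)², -9)) = ((⅔)/12)*(-1148 + (99/32 + 3*(6 + 6)²/32 + (99/8)*(-9) + (3/8)*(-9)*(6 + 6)²)) = ((⅔)*(1/12))*(-1148 + (99/32 + (3/32)*12² - 891/8 + (3/8)*(-9)*12²)) = (-1148 + (99/32 + (3/32)*144 - 891/8 + (3/8)*(-9)*144))/18 = (-1148 + (99/32 + 27/2 - 891/8 - 486))/18 = (-1148 - 18585/32)/18 = (1/18)*(-55321/32) = -55321/576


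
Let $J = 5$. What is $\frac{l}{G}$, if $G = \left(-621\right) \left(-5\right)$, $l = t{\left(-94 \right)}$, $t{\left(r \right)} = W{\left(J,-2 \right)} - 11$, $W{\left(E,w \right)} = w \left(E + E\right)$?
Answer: $- \frac{31}{3105} \approx -0.0099839$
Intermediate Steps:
$W{\left(E,w \right)} = 2 E w$ ($W{\left(E,w \right)} = w 2 E = 2 E w$)
$t{\left(r \right)} = -31$ ($t{\left(r \right)} = 2 \cdot 5 \left(-2\right) - 11 = -20 - 11 = -31$)
$l = -31$
$G = 3105$
$\frac{l}{G} = - \frac{31}{3105}$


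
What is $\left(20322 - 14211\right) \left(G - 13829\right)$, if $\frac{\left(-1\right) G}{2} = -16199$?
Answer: $113475159$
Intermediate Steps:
$G = 32398$ ($G = \left(-2\right) \left(-16199\right) = 32398$)
$\left(20322 - 14211\right) \left(G - 13829\right) = \left(20322 - 14211\right) \left(32398 - 13829\right) = 6111 \cdot 18569 = 113475159$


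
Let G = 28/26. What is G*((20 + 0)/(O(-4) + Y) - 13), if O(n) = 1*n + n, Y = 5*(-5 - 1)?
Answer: -3598/247 ≈ -14.567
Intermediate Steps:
G = 14/13 (G = 28*(1/26) = 14/13 ≈ 1.0769)
Y = -30 (Y = 5*(-6) = -30)
O(n) = 2*n (O(n) = n + n = 2*n)
G*((20 + 0)/(O(-4) + Y) - 13) = 14*((20 + 0)/(2*(-4) - 30) - 13)/13 = 14*(20/(-8 - 30) - 13)/13 = 14*(20/(-38) - 13)/13 = 14*(20*(-1/38) - 13)/13 = 14*(-10/19 - 13)/13 = (14/13)*(-257/19) = -3598/247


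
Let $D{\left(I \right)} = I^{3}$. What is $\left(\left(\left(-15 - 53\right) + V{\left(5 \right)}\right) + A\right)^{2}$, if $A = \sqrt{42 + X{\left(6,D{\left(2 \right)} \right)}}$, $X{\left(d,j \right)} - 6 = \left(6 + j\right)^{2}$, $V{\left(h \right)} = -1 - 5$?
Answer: $5720 - 296 \sqrt{61} \approx 3408.2$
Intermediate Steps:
$V{\left(h \right)} = -6$
$X{\left(d,j \right)} = 6 + \left(6 + j\right)^{2}$
$A = 2 \sqrt{61}$ ($A = \sqrt{42 + \left(6 + \left(6 + 2^{3}\right)^{2}\right)} = \sqrt{42 + \left(6 + \left(6 + 8\right)^{2}\right)} = \sqrt{42 + \left(6 + 14^{2}\right)} = \sqrt{42 + \left(6 + 196\right)} = \sqrt{42 + 202} = \sqrt{244} = 2 \sqrt{61} \approx 15.62$)
$\left(\left(\left(-15 - 53\right) + V{\left(5 \right)}\right) + A\right)^{2} = \left(\left(\left(-15 - 53\right) - 6\right) + 2 \sqrt{61}\right)^{2} = \left(\left(-68 - 6\right) + 2 \sqrt{61}\right)^{2} = \left(-74 + 2 \sqrt{61}\right)^{2}$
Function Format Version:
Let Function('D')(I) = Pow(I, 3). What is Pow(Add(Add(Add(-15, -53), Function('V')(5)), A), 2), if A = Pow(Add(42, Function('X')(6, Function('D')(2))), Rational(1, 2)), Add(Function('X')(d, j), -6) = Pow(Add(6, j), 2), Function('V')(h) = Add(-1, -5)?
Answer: Add(5720, Mul(-296, Pow(61, Rational(1, 2)))) ≈ 3408.2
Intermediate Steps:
Function('V')(h) = -6
Function('X')(d, j) = Add(6, Pow(Add(6, j), 2))
A = Mul(2, Pow(61, Rational(1, 2))) (A = Pow(Add(42, Add(6, Pow(Add(6, Pow(2, 3)), 2))), Rational(1, 2)) = Pow(Add(42, Add(6, Pow(Add(6, 8), 2))), Rational(1, 2)) = Pow(Add(42, Add(6, Pow(14, 2))), Rational(1, 2)) = Pow(Add(42, Add(6, 196)), Rational(1, 2)) = Pow(Add(42, 202), Rational(1, 2)) = Pow(244, Rational(1, 2)) = Mul(2, Pow(61, Rational(1, 2))) ≈ 15.620)
Pow(Add(Add(Add(-15, -53), Function('V')(5)), A), 2) = Pow(Add(Add(Add(-15, -53), -6), Mul(2, Pow(61, Rational(1, 2)))), 2) = Pow(Add(Add(-68, -6), Mul(2, Pow(61, Rational(1, 2)))), 2) = Pow(Add(-74, Mul(2, Pow(61, Rational(1, 2)))), 2)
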